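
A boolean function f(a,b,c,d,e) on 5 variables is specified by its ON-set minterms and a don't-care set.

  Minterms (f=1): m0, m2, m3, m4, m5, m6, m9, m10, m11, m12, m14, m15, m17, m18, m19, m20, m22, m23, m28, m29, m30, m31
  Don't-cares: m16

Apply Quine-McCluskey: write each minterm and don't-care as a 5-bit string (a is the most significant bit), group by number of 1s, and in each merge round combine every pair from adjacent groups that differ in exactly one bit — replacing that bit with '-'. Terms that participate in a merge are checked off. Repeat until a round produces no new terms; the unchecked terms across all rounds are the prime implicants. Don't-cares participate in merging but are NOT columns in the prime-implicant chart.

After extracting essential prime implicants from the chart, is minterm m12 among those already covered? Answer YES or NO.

YES

size-2^0 implicants → 00000(✓)  00010(✓)  00011(✓)  00100(✓)  00101(✓)  00110(✓)  01001(✓)  01010(✓)  01011(✓)  01100(✓)  01110(✓)  01111(✓)  10000(✓)  10001(✓)  10010(✓)  10011(✓)  10100(✓)  10110(✓)  10111(✓)  11100(✓)  11101(✓)  11110(✓)  11111(✓)
size-2^1 implicants → -0000(✓)  -0010(✓)  -0011(✓)  -0100(✓)  -0110(✓)  -1100(✓)  -1110(✓)  -1111(✓)  0-010(✓)  0-011(✓)  0-100(✓)  0-110(✓)  00-00(✓)  00-10(✓)  000-0(✓)  0001-(✓)  001-0(✓)  0010-  01-10(✓)  01-11(✓)  010-1  0101-(✓)  011-0(✓)  0111-(✓)  1-100(✓)  1-110(✓)  1-111(✓)  10-00(✓)  10-10(✓)  10-11(✓)  100-0(✓)  100-1(✓)  1000-(✓)  1001-(✓)  101-0(✓)  1011-(✓)  111-0(✓)  111-1(✓)  1110-(✓)  1111-(✓)
size-2^2 implicants → --100(✓)  --110(✓)  -0-00(✓)  -0-10(✓)  -00-0(✓)  -001-  -01-0(✓)  -11-0(✓)  -111-  0--10  0-01-  0-1-0(✓)  00--0(✓)  01-1-  1-1-0(✓)  1-11-  10--0(✓)  10-1-  100--  111--
size-2^3 implicants → --1-0  -0--0
Unchecked terms (primes): --1-0, -0--0, -001-, -111-, 0--10, 0-01-, 0010-, 01-1-, 010-1, 1-11-, 10-1-, 100--, 111--
Minterm coverage:
  m0 ⊆ -0--0 [E]
  m2 ⊆ -0--0,-001-,0--10,0-01-
  m3 ⊆ -001-,0-01-
  m4 ⊆ --1-0,-0--0,0010-
  m5 ⊆ 0010- [E]
  m6 ⊆ --1-0,-0--0,0--10
  m9 ⊆ 010-1 [E]
  m10 ⊆ 0--10,0-01-,01-1-
  m11 ⊆ 0-01-,01-1-,010-1
  m12 ⊆ --1-0 [E]
  m14 ⊆ --1-0,-111-,0--10,01-1-
  m15 ⊆ -111-,01-1-
  m17 ⊆ 100-- [E]
  m18 ⊆ -0--0,-001-,10-1-,100--
  m19 ⊆ -001-,10-1-,100--
  m20 ⊆ --1-0,-0--0
  m22 ⊆ --1-0,-0--0,1-11-,10-1-
  m23 ⊆ 1-11-,10-1-
  m28 ⊆ --1-0,111--
  m29 ⊆ 111-- [E]
  m30 ⊆ --1-0,-111-,1-11-,111--
  m31 ⊆ -111-,1-11-,111--
E = {--1-0, -0--0, 0010-, 010-1, 100--, 111--}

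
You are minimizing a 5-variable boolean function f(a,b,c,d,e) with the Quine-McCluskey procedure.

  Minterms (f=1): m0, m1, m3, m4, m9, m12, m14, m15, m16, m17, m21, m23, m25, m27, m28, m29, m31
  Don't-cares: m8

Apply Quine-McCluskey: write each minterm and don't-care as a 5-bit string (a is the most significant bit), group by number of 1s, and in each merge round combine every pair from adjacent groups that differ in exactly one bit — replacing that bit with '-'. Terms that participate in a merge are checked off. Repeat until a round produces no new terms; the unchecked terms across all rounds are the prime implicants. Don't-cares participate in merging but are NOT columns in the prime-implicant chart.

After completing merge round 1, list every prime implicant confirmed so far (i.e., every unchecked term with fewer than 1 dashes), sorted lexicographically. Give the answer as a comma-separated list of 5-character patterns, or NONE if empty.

NONE

[col 0] 00000*, 00001*, 00011*, 00100*, 01000*, 01001*, 01100*, 01110*, 01111*, 10000*, 10001*, 10101*, 10111*, 11001*, 11011*, 11100*, 11101*, 11111*
[col 1] -0000*, -0001*, -1001*, -1100, -1111, 0-000*, 0-001*, 0-100*, 00-00*, 000-1, 0000-*, 01-00*, 0100-*, 011-0, 0111-, 1-001*, 1-101*, 1-111*, 10-01*, 1000-*, 101-1*, 11-01*, 11-11*, 110-1*, 111-1*, 1110-
[col 2] --001, -000-, 0--00, 0-00-, 1--01, 1-1-1, 11--1
Prime implicants: --001, -000-, -1100, -1111, 0--00, 0-00-, 000-1, 011-0, 0111-, 1--01, 1-1-1, 11--1, 1110-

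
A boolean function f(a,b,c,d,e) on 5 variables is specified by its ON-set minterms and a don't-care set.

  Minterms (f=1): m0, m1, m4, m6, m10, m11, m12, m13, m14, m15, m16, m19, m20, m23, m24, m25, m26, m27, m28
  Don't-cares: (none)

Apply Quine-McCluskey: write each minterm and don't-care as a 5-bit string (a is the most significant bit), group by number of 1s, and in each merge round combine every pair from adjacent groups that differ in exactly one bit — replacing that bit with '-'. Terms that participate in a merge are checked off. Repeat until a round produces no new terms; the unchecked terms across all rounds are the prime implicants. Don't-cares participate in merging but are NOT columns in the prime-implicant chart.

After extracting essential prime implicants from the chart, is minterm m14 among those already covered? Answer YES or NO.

YES

size-2^0 implicants → 00000(✓)  00001(✓)  00100(✓)  00110(✓)  01010(✓)  01011(✓)  01100(✓)  01101(✓)  01110(✓)  01111(✓)  10000(✓)  10011(✓)  10100(✓)  10111(✓)  11000(✓)  11001(✓)  11010(✓)  11011(✓)  11100(✓)
size-2^1 implicants → -0000(✓)  -0100(✓)  -1010(✓)  -1011(✓)  -1100(✓)  0-100(✓)  0-110(✓)  00-00(✓)  0000-  001-0(✓)  01-10(✓)  01-11(✓)  0101-(✓)  011-0(✓)  011-1(✓)  0110-(✓)  0111-(✓)  1-000(✓)  1-011  1-100(✓)  10-00(✓)  10-11  11-00(✓)  110-0(✓)  110-1(✓)  1100-(✓)  1101-(✓)
size-2^2 implicants → --100  -0-00  -101-  0-1-0  01-1-  011--  1--00  110--
Unchecked terms (primes): --100, -0-00, -101-, 0-1-0, 0000-, 01-1-, 011--, 1--00, 1-011, 10-11, 110--
Minterm coverage:
  m0 ⊆ -0-00,0000-
  m1 ⊆ 0000- [E]
  m4 ⊆ --100,-0-00,0-1-0
  m6 ⊆ 0-1-0 [E]
  m10 ⊆ -101-,01-1-
  m11 ⊆ -101-,01-1-
  m12 ⊆ --100,0-1-0,011--
  m13 ⊆ 011-- [E]
  m14 ⊆ 0-1-0,01-1-,011--
  m15 ⊆ 01-1-,011--
  m16 ⊆ -0-00,1--00
  m19 ⊆ 1-011,10-11
  m20 ⊆ --100,-0-00,1--00
  m23 ⊆ 10-11 [E]
  m24 ⊆ 1--00,110--
  m25 ⊆ 110-- [E]
  m26 ⊆ -101-,110--
  m27 ⊆ -101-,1-011,110--
  m28 ⊆ --100,1--00
E = {0-1-0, 0000-, 011--, 10-11, 110--}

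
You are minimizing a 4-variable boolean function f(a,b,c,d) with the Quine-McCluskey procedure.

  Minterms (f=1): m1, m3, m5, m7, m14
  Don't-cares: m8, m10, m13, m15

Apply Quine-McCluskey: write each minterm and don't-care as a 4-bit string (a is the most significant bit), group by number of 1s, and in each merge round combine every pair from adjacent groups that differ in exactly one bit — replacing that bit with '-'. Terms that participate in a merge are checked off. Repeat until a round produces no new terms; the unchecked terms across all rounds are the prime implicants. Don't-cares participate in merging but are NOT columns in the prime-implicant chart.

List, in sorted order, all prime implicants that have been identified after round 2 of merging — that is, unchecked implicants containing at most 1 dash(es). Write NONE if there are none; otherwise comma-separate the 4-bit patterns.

[col 0] 0001*, 0011*, 0101*, 0111*, 1000*, 1010*, 1101*, 1110*, 1111*
[col 1] -101*, -111*, 0-01*, 0-11*, 00-1*, 01-1*, 1-10, 10-0, 11-1*, 111-
[col 2] -1-1, 0--1
Prime implicants: -1-1, 0--1, 1-10, 10-0, 111-

1-10, 10-0, 111-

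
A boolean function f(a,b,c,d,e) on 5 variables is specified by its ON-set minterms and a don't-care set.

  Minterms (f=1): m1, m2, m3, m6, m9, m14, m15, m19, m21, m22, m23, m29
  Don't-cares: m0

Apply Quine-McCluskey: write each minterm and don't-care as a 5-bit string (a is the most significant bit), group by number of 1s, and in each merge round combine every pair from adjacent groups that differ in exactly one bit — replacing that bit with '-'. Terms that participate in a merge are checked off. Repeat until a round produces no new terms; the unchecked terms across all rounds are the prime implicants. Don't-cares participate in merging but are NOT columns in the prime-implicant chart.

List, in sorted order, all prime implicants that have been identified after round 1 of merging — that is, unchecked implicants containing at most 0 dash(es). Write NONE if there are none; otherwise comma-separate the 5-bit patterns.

size-2^0 implicants → 00000(✓)  00001(✓)  00010(✓)  00011(✓)  00110(✓)  01001(✓)  01110(✓)  01111(✓)  10011(✓)  10101(✓)  10110(✓)  10111(✓)  11101(✓)
size-2^1 implicants → -0011  -0110  0-001  0-110  00-10  000-0(✓)  000-1(✓)  0000-(✓)  0001-(✓)  0111-  1-101  10-11  101-1  1011-
size-2^2 implicants → 000--
Unchecked terms (primes): -0011, -0110, 0-001, 0-110, 00-10, 000--, 0111-, 1-101, 10-11, 101-1, 1011-

NONE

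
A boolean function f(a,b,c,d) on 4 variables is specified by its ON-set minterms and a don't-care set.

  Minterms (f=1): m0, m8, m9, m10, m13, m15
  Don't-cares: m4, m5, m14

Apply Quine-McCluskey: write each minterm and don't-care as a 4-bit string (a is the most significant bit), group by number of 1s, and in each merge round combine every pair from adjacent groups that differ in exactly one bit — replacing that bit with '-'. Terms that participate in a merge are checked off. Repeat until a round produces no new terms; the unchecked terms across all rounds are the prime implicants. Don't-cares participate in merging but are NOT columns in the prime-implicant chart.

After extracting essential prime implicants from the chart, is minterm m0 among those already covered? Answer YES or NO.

size-2^0 implicants → 0000(✓)  0100(✓)  0101(✓)  1000(✓)  1001(✓)  1010(✓)  1101(✓)  1110(✓)  1111(✓)
size-2^1 implicants → -000  -101  0-00  010-  1-01  1-10  10-0  100-  11-1  111-
Unchecked terms (primes): -000, -101, 0-00, 010-, 1-01, 1-10, 10-0, 100-, 11-1, 111-
Minterm coverage:
  m0 ⊆ -000,0-00
  m8 ⊆ -000,10-0,100-
  m9 ⊆ 1-01,100-
  m10 ⊆ 1-10,10-0
  m13 ⊆ -101,1-01,11-1
  m15 ⊆ 11-1,111-
(no essential prime implicants)

NO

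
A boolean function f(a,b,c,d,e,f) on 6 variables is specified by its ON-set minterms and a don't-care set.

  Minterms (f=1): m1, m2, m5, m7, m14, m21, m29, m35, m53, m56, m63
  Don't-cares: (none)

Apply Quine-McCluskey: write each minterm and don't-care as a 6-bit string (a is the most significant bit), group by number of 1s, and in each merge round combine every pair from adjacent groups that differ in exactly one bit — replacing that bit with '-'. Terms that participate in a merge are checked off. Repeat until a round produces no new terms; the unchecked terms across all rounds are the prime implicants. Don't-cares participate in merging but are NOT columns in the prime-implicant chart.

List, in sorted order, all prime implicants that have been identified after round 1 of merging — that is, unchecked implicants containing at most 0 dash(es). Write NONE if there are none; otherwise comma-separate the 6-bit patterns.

000010, 001110, 100011, 111000, 111111

[col 0] 000001*, 000010, 000101*, 000111*, 001110, 010101*, 011101*, 100011, 110101*, 111000, 111111
[col 1] -10101, 0-0101, 000-01, 0001-1, 01-101
Prime implicants: -10101, 0-0101, 000-01, 000010, 0001-1, 001110, 01-101, 100011, 111000, 111111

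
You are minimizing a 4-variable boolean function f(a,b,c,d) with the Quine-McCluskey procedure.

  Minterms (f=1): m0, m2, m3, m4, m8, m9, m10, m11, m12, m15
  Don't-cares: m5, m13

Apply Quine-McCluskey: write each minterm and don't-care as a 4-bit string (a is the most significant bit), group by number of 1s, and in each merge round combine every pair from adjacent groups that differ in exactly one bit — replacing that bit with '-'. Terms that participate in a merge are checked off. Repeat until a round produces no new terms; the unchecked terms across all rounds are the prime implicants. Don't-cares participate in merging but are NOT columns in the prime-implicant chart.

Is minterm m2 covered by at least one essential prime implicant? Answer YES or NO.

YES

size-2^0 implicants → 0000(✓)  0010(✓)  0011(✓)  0100(✓)  0101(✓)  1000(✓)  1001(✓)  1010(✓)  1011(✓)  1100(✓)  1101(✓)  1111(✓)
size-2^1 implicants → -000(✓)  -010(✓)  -011(✓)  -100(✓)  -101(✓)  0-00(✓)  00-0(✓)  001-(✓)  010-(✓)  1-00(✓)  1-01(✓)  1-11(✓)  10-0(✓)  10-1(✓)  100-(✓)  101-(✓)  11-1(✓)  110-(✓)
size-2^2 implicants → --00  -0-0  -01-  -10-  1--1  1-0-  10--
Unchecked terms (primes): --00, -0-0, -01-, -10-, 1--1, 1-0-, 10--
Minterm coverage:
  m0 ⊆ --00,-0-0
  m2 ⊆ -0-0,-01-
  m3 ⊆ -01- [E]
  m4 ⊆ --00,-10-
  m8 ⊆ --00,-0-0,1-0-,10--
  m9 ⊆ 1--1,1-0-,10--
  m10 ⊆ -0-0,-01-,10--
  m11 ⊆ -01-,1--1,10--
  m12 ⊆ --00,-10-,1-0-
  m15 ⊆ 1--1 [E]
E = {-01-, 1--1}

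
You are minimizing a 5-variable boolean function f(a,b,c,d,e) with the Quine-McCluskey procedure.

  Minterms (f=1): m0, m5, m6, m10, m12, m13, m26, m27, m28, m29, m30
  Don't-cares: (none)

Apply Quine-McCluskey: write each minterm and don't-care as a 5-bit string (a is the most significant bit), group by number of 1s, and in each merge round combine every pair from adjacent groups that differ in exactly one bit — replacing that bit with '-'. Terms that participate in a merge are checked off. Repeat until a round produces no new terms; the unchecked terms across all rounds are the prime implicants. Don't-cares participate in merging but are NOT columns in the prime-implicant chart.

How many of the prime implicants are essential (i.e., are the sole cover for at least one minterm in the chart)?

6

[col 0] 00000, 00101*, 00110, 01010*, 01100*, 01101*, 11010*, 11011*, 11100*, 11101*, 11110*
[col 1] -1010, -1100*, -1101*, 0-101, 0110-*, 11-10, 1101-, 111-0, 1110-*
[col 2] -110-
Prime implicants: -1010, -110-, 0-101, 00000, 00110, 11-10, 1101-, 111-0
PI chart (minterm → PIs covering it):
  0 | 00000  (sole → essential)
  5 | 0-101  (sole → essential)
  6 | 00110  (sole → essential)
  10 | -1010  (sole → essential)
  12 | -110-  (sole → essential)
  13 | -110-,0-101
  26 | -1010,11-10,1101-
  27 | 1101-  (sole → essential)
  28 | -110-,111-0
  29 | -110-  (sole → essential)
  30 | 11-10,111-0
Essential prime implicants: -1010, -110-, 0-101, 00000, 00110, 1101-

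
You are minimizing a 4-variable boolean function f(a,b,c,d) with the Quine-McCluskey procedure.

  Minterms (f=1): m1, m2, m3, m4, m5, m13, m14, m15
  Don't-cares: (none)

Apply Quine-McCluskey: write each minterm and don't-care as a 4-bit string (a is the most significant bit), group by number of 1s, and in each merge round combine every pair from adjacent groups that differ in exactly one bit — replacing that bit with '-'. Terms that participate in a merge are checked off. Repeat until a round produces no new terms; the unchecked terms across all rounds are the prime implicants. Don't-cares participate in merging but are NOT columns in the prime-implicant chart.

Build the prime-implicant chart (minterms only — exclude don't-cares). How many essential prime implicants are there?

[col 0] 0001*, 0010*, 0011*, 0100*, 0101*, 1101*, 1110*, 1111*
[col 1] -101, 0-01, 00-1, 001-, 010-, 11-1, 111-
Prime implicants: -101, 0-01, 00-1, 001-, 010-, 11-1, 111-
PI chart (minterm → PIs covering it):
  1 | 0-01,00-1
  2 | 001-  (sole → essential)
  3 | 00-1,001-
  4 | 010-  (sole → essential)
  5 | -101,0-01,010-
  13 | -101,11-1
  14 | 111-  (sole → essential)
  15 | 11-1,111-
Essential prime implicants: 001-, 010-, 111-

3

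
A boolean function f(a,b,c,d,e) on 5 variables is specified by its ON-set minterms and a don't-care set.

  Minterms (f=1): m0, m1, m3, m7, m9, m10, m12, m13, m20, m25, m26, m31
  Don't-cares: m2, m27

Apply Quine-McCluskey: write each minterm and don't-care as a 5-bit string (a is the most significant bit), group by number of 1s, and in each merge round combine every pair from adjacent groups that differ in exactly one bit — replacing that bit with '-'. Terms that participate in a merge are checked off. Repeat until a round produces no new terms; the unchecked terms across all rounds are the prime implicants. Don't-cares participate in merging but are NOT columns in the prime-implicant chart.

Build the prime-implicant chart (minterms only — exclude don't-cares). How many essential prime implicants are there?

5

Round 0: 00000✓ 00001✓ 00010✓ 00011✓ 00111✓ 01001✓ 01010✓ 01100✓ 01101✓ 10100 11001✓ 11010✓ 11011✓ 11111✓
Round 1: -1001 -1010 0-001 0-010 00-11 000-0✓ 000-1✓ 0000-✓ 0001-✓ 01-01 0110- 11-11 110-1 1101-
Round 2: 000--
PIs = {-1001, -1010, 0-001, 0-010, 00-11, 000--, 01-01, 0110-, 10100, 11-11, 110-1, 1101-}
Coverage chart:
  m0: 000-- ←essential
  m1: 0-001,000--
  m3: 00-11,000--
  m7: 00-11 ←essential
  m9: -1001,0-001,01-01
  m10: -1010,0-010
  m12: 0110- ←essential
  m13: 01-01,0110-
  m20: 10100 ←essential
  m25: -1001,110-1
  m26: -1010,1101-
  m31: 11-11 ←essential
Essential: 00-11, 000--, 0110-, 10100, 11-11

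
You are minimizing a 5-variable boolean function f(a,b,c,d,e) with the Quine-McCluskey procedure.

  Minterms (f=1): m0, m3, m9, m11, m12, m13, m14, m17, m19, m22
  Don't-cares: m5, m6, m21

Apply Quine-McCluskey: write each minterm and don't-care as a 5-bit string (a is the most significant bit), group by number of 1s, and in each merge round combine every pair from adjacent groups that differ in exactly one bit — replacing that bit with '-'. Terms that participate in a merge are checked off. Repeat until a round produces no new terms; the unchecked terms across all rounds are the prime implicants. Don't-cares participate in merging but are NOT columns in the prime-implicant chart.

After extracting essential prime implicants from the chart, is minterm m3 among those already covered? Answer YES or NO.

NO

size-2^0 implicants → 00000  00011(✓)  00101(✓)  00110(✓)  01001(✓)  01011(✓)  01100(✓)  01101(✓)  01110(✓)  10001(✓)  10011(✓)  10101(✓)  10110(✓)
size-2^1 implicants → -0011  -0101  -0110  0-011  0-101  0-110  01-01  010-1  011-0  0110-  10-01  100-1
Unchecked terms (primes): -0011, -0101, -0110, 0-011, 0-101, 0-110, 00000, 01-01, 010-1, 011-0, 0110-, 10-01, 100-1
Minterm coverage:
  m0 ⊆ 00000 [E]
  m3 ⊆ -0011,0-011
  m9 ⊆ 01-01,010-1
  m11 ⊆ 0-011,010-1
  m12 ⊆ 011-0,0110-
  m13 ⊆ 0-101,01-01,0110-
  m14 ⊆ 0-110,011-0
  m17 ⊆ 10-01,100-1
  m19 ⊆ -0011,100-1
  m22 ⊆ -0110 [E]
E = {-0110, 00000}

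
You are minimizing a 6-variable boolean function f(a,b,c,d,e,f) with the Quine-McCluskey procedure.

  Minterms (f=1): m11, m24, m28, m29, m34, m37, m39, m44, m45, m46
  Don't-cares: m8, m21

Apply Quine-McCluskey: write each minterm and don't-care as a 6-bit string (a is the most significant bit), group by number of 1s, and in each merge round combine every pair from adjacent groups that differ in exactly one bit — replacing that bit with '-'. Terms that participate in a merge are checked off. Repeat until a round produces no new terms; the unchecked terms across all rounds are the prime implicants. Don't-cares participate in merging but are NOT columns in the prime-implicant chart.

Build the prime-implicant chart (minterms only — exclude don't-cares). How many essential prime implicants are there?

4

Round 0: 001000✓ 001011 010101✓ 011000✓ 011100✓ 011101✓ 100010 100101✓ 100111✓ 101100✓ 101101✓ 101110✓
Round 1: 0-1000 01-101 011-00 01110- 10-101 1001-1 1011-0 10110-
PIs = {0-1000, 001011, 01-101, 011-00, 01110-, 10-101, 100010, 1001-1, 1011-0, 10110-}
Coverage chart:
  m11: 001011 ←essential
  m24: 0-1000,011-00
  m28: 011-00,01110-
  m29: 01-101,01110-
  m34: 100010 ←essential
  m37: 10-101,1001-1
  m39: 1001-1 ←essential
  m44: 1011-0,10110-
  m45: 10-101,10110-
  m46: 1011-0 ←essential
Essential: 001011, 100010, 1001-1, 1011-0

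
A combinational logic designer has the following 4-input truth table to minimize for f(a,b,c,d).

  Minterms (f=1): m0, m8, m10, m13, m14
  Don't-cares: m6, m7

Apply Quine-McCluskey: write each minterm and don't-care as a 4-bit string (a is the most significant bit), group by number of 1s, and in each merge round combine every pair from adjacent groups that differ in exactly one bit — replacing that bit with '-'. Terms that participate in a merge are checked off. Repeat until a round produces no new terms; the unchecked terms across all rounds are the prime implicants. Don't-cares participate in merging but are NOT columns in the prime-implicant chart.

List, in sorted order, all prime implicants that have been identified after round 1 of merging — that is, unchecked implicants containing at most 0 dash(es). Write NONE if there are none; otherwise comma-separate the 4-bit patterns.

1101

[col 0] 0000*, 0110*, 0111*, 1000*, 1010*, 1101, 1110*
[col 1] -000, -110, 011-, 1-10, 10-0
Prime implicants: -000, -110, 011-, 1-10, 10-0, 1101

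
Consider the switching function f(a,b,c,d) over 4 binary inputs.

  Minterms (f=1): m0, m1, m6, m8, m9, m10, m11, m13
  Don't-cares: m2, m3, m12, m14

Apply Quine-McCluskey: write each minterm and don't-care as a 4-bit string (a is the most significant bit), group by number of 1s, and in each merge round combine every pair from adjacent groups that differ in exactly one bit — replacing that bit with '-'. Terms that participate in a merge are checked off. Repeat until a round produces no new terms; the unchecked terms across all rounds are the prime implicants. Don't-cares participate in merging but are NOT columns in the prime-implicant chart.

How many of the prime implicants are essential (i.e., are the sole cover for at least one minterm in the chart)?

3

[col 0] 0000*, 0001*, 0010*, 0011*, 0110*, 1000*, 1001*, 1010*, 1011*, 1100*, 1101*, 1110*
[col 1] -000*, -001*, -010*, -011*, -110*, 0-10*, 00-0*, 00-1*, 000-*, 001-*, 1-00*, 1-01*, 1-10*, 10-0*, 10-1*, 100-*, 101-*, 11-0*, 110-*
[col 2] --10, -0-0*, -0-1*, -00-*, -01-*, 00--*, 1--0, 1-0-, 10--*
[col 3] -0--
Prime implicants: --10, -0--, 1--0, 1-0-
PI chart (minterm → PIs covering it):
  0 | -0--  (sole → essential)
  1 | -0--  (sole → essential)
  6 | --10  (sole → essential)
  8 | -0--,1--0,1-0-
  9 | -0--,1-0-
  10 | --10,-0--,1--0
  11 | -0--  (sole → essential)
  13 | 1-0-  (sole → essential)
Essential prime implicants: --10, -0--, 1-0-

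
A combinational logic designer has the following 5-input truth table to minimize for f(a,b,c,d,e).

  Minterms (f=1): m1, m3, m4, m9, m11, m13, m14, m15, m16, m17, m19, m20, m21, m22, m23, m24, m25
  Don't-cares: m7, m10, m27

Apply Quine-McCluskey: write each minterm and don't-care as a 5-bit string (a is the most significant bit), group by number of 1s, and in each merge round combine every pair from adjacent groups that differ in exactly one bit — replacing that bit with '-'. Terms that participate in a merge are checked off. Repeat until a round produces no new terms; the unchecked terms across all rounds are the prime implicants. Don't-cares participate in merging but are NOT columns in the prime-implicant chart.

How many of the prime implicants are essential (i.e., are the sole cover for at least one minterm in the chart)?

size-2^0 implicants → 00001(✓)  00011(✓)  00100(✓)  00111(✓)  01001(✓)  01010(✓)  01011(✓)  01101(✓)  01110(✓)  01111(✓)  10000(✓)  10001(✓)  10011(✓)  10100(✓)  10101(✓)  10110(✓)  10111(✓)  11000(✓)  11001(✓)  11011(✓)
size-2^1 implicants → -0001(✓)  -0011(✓)  -0100  -0111(✓)  -1001(✓)  -1011(✓)  0-001(✓)  0-011(✓)  0-111(✓)  00-11(✓)  000-1(✓)  01-01(✓)  01-10(✓)  01-11(✓)  010-1(✓)  0101-(✓)  011-1(✓)  0111-(✓)  1-000(✓)  1-001(✓)  1-011(✓)  10-00(✓)  10-01(✓)  10-11(✓)  100-1(✓)  1000-(✓)  101-0(✓)  101-1(✓)  1010-(✓)  1011-(✓)  110-1(✓)  1100-(✓)
size-2^2 implicants → --001(✓)  --011(✓)  -0-11  -00-1(✓)  -10-1(✓)  0--11  0-0-1(✓)  01--1  01-1-  1-0-1(✓)  1-00-  10--1  10-0-  101--
size-2^3 implicants → --0-1
Unchecked terms (primes): --0-1, -0-11, -0100, 0--11, 01--1, 01-1-, 1-00-, 10--1, 10-0-, 101--
Minterm coverage:
  m1 ⊆ --0-1 [E]
  m3 ⊆ --0-1,-0-11,0--11
  m4 ⊆ -0100 [E]
  m9 ⊆ --0-1,01--1
  m11 ⊆ --0-1,0--11,01--1,01-1-
  m13 ⊆ 01--1 [E]
  m14 ⊆ 01-1- [E]
  m15 ⊆ 0--11,01--1,01-1-
  m16 ⊆ 1-00-,10-0-
  m17 ⊆ --0-1,1-00-,10--1,10-0-
  m19 ⊆ --0-1,-0-11,10--1
  m20 ⊆ -0100,10-0-,101--
  m21 ⊆ 10--1,10-0-,101--
  m22 ⊆ 101-- [E]
  m23 ⊆ -0-11,10--1,101--
  m24 ⊆ 1-00- [E]
  m25 ⊆ --0-1,1-00-
E = {--0-1, -0100, 01--1, 01-1-, 1-00-, 101--}

6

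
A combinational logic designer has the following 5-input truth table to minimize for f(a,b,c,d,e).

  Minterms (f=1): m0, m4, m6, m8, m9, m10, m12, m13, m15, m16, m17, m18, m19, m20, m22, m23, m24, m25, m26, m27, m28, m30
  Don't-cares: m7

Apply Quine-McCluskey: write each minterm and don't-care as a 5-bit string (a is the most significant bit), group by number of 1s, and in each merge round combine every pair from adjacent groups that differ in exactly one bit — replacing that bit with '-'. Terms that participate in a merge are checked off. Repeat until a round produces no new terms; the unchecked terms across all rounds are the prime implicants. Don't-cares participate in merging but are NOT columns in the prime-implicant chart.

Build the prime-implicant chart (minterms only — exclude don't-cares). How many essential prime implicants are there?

size-2^0 implicants → 00000(✓)  00100(✓)  00110(✓)  00111(✓)  01000(✓)  01001(✓)  01010(✓)  01100(✓)  01101(✓)  01111(✓)  10000(✓)  10001(✓)  10010(✓)  10011(✓)  10100(✓)  10110(✓)  10111(✓)  11000(✓)  11001(✓)  11010(✓)  11011(✓)  11100(✓)  11110(✓)
size-2^1 implicants → -0000(✓)  -0100(✓)  -0110(✓)  -0111(✓)  -1000(✓)  -1001(✓)  -1010(✓)  -1100(✓)  0-000(✓)  0-100(✓)  0-111  00-00(✓)  001-0(✓)  0011-(✓)  01-00(✓)  01-01(✓)  010-0(✓)  0100-(✓)  011-1  0110-(✓)  1-000(✓)  1-001(✓)  1-010(✓)  1-011(✓)  1-100(✓)  1-110(✓)  10-00(✓)  10-10(✓)  10-11(✓)  100-0(✓)  100-1(✓)  1000-(✓)  1001-(✓)  101-0(✓)  1011-(✓)  11-00(✓)  11-10(✓)  110-0(✓)  110-1(✓)  1100-(✓)  1101-(✓)  111-0(✓)
size-2^2 implicants → --000(✓)  --100(✓)  -0-00(✓)  -01-0  -011-  -1-00(✓)  -10-0  -100-  0--00(✓)  01-0-  1--00(✓)  1--10(✓)  1-0-0(✓)  1-0-1(✓)  1-00-(✓)  1-01-(✓)  1-1-0(✓)  10--0(✓)  10-1-  100--(✓)  11--0(✓)  110--(✓)
size-2^3 implicants → ---00  1---0  1-0--
Unchecked terms (primes): ---00, -01-0, -011-, -10-0, -100-, 0-111, 01-0-, 011-1, 1---0, 1-0--, 10-1-
Minterm coverage:
  m0 ⊆ ---00 [E]
  m4 ⊆ ---00,-01-0
  m6 ⊆ -01-0,-011-
  m8 ⊆ ---00,-10-0,-100-,01-0-
  m9 ⊆ -100-,01-0-
  m10 ⊆ -10-0 [E]
  m12 ⊆ ---00,01-0-
  m13 ⊆ 01-0-,011-1
  m15 ⊆ 0-111,011-1
  m16 ⊆ ---00,1---0,1-0--
  m17 ⊆ 1-0-- [E]
  m18 ⊆ 1---0,1-0--,10-1-
  m19 ⊆ 1-0--,10-1-
  m20 ⊆ ---00,-01-0,1---0
  m22 ⊆ -01-0,-011-,1---0,10-1-
  m23 ⊆ -011-,10-1-
  m24 ⊆ ---00,-10-0,-100-,1---0,1-0--
  m25 ⊆ -100-,1-0--
  m26 ⊆ -10-0,1---0,1-0--
  m27 ⊆ 1-0-- [E]
  m28 ⊆ ---00,1---0
  m30 ⊆ 1---0 [E]
E = {---00, -10-0, 1---0, 1-0--}

4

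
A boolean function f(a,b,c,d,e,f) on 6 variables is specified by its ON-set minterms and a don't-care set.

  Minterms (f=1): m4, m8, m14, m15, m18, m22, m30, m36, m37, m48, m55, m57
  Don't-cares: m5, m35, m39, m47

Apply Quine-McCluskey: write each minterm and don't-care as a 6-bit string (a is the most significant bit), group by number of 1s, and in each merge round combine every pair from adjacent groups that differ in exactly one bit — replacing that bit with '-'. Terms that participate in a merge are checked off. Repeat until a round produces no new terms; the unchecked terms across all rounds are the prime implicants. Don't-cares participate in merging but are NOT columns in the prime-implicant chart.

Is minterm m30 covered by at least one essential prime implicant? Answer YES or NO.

NO

[col 0] 000100*, 000101*, 001000, 001110*, 001111*, 010010*, 010110*, 011110*, 100011*, 100100*, 100101*, 100111*, 101111*, 110000, 110111*, 111001
[col 1] -00100*, -00101*, -01111, 0-1110, 00010-*, 00111-, 01-110, 010-10, 1-0111, 10-111, 100-11, 1001-1, 10010-*
[col 2] -0010-
Prime implicants: -0010-, -01111, 0-1110, 001000, 00111-, 01-110, 010-10, 1-0111, 10-111, 100-11, 1001-1, 110000, 111001
PI chart (minterm → PIs covering it):
  4 | -0010-  (sole → essential)
  8 | 001000  (sole → essential)
  14 | 0-1110,00111-
  15 | -01111,00111-
  18 | 010-10  (sole → essential)
  22 | 01-110,010-10
  30 | 0-1110,01-110
  36 | -0010-  (sole → essential)
  37 | -0010-,1001-1
  48 | 110000  (sole → essential)
  55 | 1-0111  (sole → essential)
  57 | 111001  (sole → essential)
Essential prime implicants: -0010-, 001000, 010-10, 1-0111, 110000, 111001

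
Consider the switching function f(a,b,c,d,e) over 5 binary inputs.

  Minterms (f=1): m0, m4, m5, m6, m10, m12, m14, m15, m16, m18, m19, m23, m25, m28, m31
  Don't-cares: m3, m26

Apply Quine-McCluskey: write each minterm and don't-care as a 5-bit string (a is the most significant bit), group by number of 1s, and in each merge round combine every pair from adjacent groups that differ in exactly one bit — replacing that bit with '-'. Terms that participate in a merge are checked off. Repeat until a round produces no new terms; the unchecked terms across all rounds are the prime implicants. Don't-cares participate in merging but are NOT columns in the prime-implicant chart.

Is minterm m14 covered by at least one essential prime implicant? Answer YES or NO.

YES

Round 0: 00000✓ 00011✓ 00100✓ 00101✓ 00110✓ 01010✓ 01100✓ 01110✓ 01111✓ 10000✓ 10010✓ 10011✓ 10111✓ 11001 11010✓ 11100✓ 11111✓
Round 1: -0000 -0011 -1010 -1100 -1111 0-100✓ 0-110✓ 00-00 001-0✓ 0010- 01-10 011-0✓ 0111- 1-010 1-111 10-11 100-0 1001-
Round 2: 0-1-0
PIs = {-0000, -0011, -1010, -1100, -1111, 0-1-0, 00-00, 0010-, 01-10, 0111-, 1-010, 1-111, 10-11, 100-0, 1001-, 11001}
Coverage chart:
  m0: -0000,00-00
  m4: 0-1-0,00-00,0010-
  m5: 0010- ←essential
  m6: 0-1-0 ←essential
  m10: -1010,01-10
  m12: -1100,0-1-0
  m14: 0-1-0,01-10,0111-
  m15: -1111,0111-
  m16: -0000,100-0
  m18: 1-010,100-0,1001-
  m19: -0011,10-11,1001-
  m23: 1-111,10-11
  m25: 11001 ←essential
  m28: -1100 ←essential
  m31: -1111,1-111
Essential: -1100, 0-1-0, 0010-, 11001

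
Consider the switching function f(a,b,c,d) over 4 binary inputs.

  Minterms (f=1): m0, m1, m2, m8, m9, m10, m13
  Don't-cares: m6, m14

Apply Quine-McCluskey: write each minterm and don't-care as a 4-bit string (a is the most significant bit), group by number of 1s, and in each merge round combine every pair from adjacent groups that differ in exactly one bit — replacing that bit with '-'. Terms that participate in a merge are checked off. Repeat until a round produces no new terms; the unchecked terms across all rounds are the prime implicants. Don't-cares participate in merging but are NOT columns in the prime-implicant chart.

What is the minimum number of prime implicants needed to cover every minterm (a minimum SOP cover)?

[col 0] 0000*, 0001*, 0010*, 0110*, 1000*, 1001*, 1010*, 1101*, 1110*
[col 1] -000*, -001*, -010*, -110*, 0-10*, 00-0*, 000-*, 1-01, 1-10*, 10-0*, 100-*
[col 2] --10, -0-0, -00-
Prime implicants: --10, -0-0, -00-, 1-01
PI chart (minterm → PIs covering it):
  0 | -0-0,-00-
  1 | -00-  (sole → essential)
  2 | --10,-0-0
  8 | -0-0,-00-
  9 | -00-,1-01
  10 | --10,-0-0
  13 | 1-01  (sole → essential)
Essential prime implicants: -00-, 1-01
Petrick residual → --10
Minimum SOP uses 3 PIs: cd' + b'c' + ac'd

3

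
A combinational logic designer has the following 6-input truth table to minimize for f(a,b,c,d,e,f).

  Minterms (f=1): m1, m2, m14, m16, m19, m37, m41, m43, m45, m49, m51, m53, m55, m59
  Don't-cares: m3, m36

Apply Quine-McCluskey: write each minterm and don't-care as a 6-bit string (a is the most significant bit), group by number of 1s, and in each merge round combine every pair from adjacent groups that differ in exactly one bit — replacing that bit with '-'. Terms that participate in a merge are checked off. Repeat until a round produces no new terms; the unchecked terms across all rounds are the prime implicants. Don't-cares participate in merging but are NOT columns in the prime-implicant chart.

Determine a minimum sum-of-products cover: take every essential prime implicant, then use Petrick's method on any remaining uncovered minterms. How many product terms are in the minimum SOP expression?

9

size-2^0 implicants → 000001(✓)  000010(✓)  000011(✓)  001110  010000  010011(✓)  100100(✓)  100101(✓)  101001(✓)  101011(✓)  101101(✓)  110001(✓)  110011(✓)  110101(✓)  110111(✓)  111011(✓)
size-2^1 implicants → -10011  0-0011  0000-1  00001-  1-0101  1-1011  10-101  10010-  101-01  1010-1  11-011  110-01(✓)  110-11(✓)  1100-1(✓)  1101-1(✓)
size-2^2 implicants → 110--1
Unchecked terms (primes): -10011, 0-0011, 0000-1, 00001-, 001110, 010000, 1-0101, 1-1011, 10-101, 10010-, 101-01, 1010-1, 11-011, 110--1
Minterm coverage:
  m1 ⊆ 0000-1 [E]
  m2 ⊆ 00001- [E]
  m14 ⊆ 001110 [E]
  m16 ⊆ 010000 [E]
  m19 ⊆ -10011,0-0011
  m37 ⊆ 1-0101,10-101,10010-
  m41 ⊆ 101-01,1010-1
  m43 ⊆ 1-1011,1010-1
  m45 ⊆ 10-101,101-01
  m49 ⊆ 110--1 [E]
  m51 ⊆ -10011,11-011,110--1
  m53 ⊆ 1-0101,110--1
  m55 ⊆ 110--1 [E]
  m59 ⊆ 1-1011,11-011
E = {0000-1, 00001-, 001110, 010000, 110--1}
Petrick residual → -10011, 1-0101, 1-1011, 101-01
Cover = bc'd'ef + a'b'c'd'f + a'b'c'd'e + a'b'cdef' + a'bc'd'e'f' + ac'de'f + acd'ef + ab'ce'f + abc'f  |cover|=9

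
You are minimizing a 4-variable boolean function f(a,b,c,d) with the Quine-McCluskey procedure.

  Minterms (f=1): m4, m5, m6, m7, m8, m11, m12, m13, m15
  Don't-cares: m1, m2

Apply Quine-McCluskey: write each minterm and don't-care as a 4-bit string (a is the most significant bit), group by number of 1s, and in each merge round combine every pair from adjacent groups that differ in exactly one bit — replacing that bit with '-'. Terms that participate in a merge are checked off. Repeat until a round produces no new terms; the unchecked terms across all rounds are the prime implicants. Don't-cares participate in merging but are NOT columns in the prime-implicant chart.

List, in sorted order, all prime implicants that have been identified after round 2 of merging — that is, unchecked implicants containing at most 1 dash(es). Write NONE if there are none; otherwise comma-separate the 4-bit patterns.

0-01, 0-10, 1-00, 1-11

Round 0: 0001✓ 0010✓ 0100✓ 0101✓ 0110✓ 0111✓ 1000✓ 1011✓ 1100✓ 1101✓ 1111✓
Round 1: -100✓ -101✓ -111✓ 0-01 0-10 01-0✓ 01-1✓ 010-✓ 011-✓ 1-00 1-11 11-1✓ 110-✓
Round 2: -1-1 -10- 01--
PIs = {-1-1, -10-, 0-01, 0-10, 01--, 1-00, 1-11}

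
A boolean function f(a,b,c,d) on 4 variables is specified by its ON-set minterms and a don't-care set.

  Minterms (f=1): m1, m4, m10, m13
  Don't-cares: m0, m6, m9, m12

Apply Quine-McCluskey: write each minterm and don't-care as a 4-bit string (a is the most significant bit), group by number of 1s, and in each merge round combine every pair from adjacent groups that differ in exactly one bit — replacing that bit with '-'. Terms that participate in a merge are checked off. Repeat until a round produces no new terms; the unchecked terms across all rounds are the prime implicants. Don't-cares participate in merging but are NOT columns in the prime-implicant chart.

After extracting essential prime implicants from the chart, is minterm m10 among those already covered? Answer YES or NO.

YES

[col 0] 0000*, 0001*, 0100*, 0110*, 1001*, 1010, 1100*, 1101*
[col 1] -001, -100, 0-00, 000-, 01-0, 1-01, 110-
Prime implicants: -001, -100, 0-00, 000-, 01-0, 1-01, 1010, 110-
PI chart (minterm → PIs covering it):
  1 | -001,000-
  4 | -100,0-00,01-0
  10 | 1010  (sole → essential)
  13 | 1-01,110-
Essential prime implicants: 1010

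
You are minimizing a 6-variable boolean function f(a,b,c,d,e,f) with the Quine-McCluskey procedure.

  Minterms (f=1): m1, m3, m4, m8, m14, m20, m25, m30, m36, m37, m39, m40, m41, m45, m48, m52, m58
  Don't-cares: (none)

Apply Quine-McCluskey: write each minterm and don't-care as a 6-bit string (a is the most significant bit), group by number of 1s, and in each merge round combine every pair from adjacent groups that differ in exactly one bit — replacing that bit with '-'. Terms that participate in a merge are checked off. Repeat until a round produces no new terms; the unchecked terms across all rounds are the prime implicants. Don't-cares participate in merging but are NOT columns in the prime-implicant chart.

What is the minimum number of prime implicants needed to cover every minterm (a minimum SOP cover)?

Round 0: 000001✓ 000011✓ 000100✓ 001000✓ 001110✓ 010100✓ 011001 011110✓ 100100✓ 100101✓ 100111✓ 101000✓ 101001✓ 101101✓ 110000✓ 110100✓ 111010
Round 1: -00100✓ -01000 -10100✓ 0-0100✓ 0-1110 0000-1 1-0100✓ 10-101 1001-1 10010- 101-01 10100- 110-00
Round 2: --0100
PIs = {--0100, -01000, 0-1110, 0000-1, 011001, 10-101, 1001-1, 10010-, 101-01, 10100-, 110-00, 111010}
Coverage chart:
  m1: 0000-1 ←essential
  m3: 0000-1 ←essential
  m4: --0100 ←essential
  m8: -01000 ←essential
  m14: 0-1110 ←essential
  m20: --0100 ←essential
  m25: 011001 ←essential
  m30: 0-1110 ←essential
  m36: --0100,10010-
  m37: 10-101,1001-1,10010-
  m39: 1001-1 ←essential
  m40: -01000,10100-
  m41: 101-01,10100-
  m45: 10-101,101-01
  m48: 110-00 ←essential
  m52: --0100,110-00
  m58: 111010 ←essential
Essential: --0100, -01000, 0-1110, 0000-1, 011001, 1001-1, 110-00, 111010
Petrick residual → 101-01
Min cover (9 terms): c'de'f' + b'cd'e'f' + a'cdef' + a'b'c'd'f + a'bcd'e'f + ab'c'df + ab'ce'f + abc'e'f' + abcd'ef'

9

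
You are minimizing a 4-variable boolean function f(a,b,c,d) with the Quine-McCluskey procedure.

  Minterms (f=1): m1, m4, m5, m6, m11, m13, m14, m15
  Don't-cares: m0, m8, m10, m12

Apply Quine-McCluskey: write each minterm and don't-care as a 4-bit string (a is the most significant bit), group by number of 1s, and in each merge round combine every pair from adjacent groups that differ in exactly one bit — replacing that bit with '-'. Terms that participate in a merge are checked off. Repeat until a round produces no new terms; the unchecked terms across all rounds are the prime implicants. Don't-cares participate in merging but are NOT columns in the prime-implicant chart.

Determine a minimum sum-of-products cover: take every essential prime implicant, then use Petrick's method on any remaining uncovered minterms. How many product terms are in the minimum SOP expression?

size-2^0 implicants → 0000(✓)  0001(✓)  0100(✓)  0101(✓)  0110(✓)  1000(✓)  1010(✓)  1011(✓)  1100(✓)  1101(✓)  1110(✓)  1111(✓)
size-2^1 implicants → -000(✓)  -100(✓)  -101(✓)  -110(✓)  0-00(✓)  0-01(✓)  000-(✓)  01-0(✓)  010-(✓)  1-00(✓)  1-10(✓)  1-11(✓)  10-0(✓)  101-(✓)  11-0(✓)  11-1(✓)  110-(✓)  111-(✓)
size-2^2 implicants → --00  -1-0  -10-  0-0-  1--0  1-1-  11--
Unchecked terms (primes): --00, -1-0, -10-, 0-0-, 1--0, 1-1-, 11--
Minterm coverage:
  m1 ⊆ 0-0- [E]
  m4 ⊆ --00,-1-0,-10-,0-0-
  m5 ⊆ -10-,0-0-
  m6 ⊆ -1-0 [E]
  m11 ⊆ 1-1- [E]
  m13 ⊆ -10-,11--
  m14 ⊆ -1-0,1--0,1-1-,11--
  m15 ⊆ 1-1-,11--
E = {-1-0, 0-0-, 1-1-}
Petrick residual → -10-
Cover = bd' + bc' + a'c' + ac  |cover|=4

4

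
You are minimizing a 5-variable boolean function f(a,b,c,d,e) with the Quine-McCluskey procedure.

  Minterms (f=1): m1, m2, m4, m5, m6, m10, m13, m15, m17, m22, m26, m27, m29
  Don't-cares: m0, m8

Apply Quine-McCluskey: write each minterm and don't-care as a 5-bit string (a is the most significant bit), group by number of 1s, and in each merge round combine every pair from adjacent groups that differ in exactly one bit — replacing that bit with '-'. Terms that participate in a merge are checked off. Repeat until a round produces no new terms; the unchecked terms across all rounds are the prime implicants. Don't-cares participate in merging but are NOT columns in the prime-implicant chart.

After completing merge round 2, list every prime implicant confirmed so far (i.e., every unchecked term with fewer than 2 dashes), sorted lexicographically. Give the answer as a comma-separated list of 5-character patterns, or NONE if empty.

-0001, -0110, -1010, -1101, 0-101, 011-1, 1101-

[col 0] 00000*, 00001*, 00010*, 00100*, 00101*, 00110*, 01000*, 01010*, 01101*, 01111*, 10001*, 10110*, 11010*, 11011*, 11101*
[col 1] -0001, -0110, -1010, -1101, 0-000*, 0-010*, 0-101, 00-00*, 00-01*, 00-10*, 000-0*, 0000-*, 001-0*, 0010-*, 010-0*, 011-1, 1101-
[col 2] 0-0-0, 00--0, 00-0-
Prime implicants: -0001, -0110, -1010, -1101, 0-0-0, 0-101, 00--0, 00-0-, 011-1, 1101-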